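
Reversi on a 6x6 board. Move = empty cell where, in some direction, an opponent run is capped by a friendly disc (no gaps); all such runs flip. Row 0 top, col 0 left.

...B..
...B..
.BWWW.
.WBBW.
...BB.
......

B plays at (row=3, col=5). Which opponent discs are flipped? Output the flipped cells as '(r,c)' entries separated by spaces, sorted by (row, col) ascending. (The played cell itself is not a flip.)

Answer: (2,4) (3,4)

Derivation:
Dir NW: opp run (2,4) capped by B -> flip
Dir N: first cell '.' (not opp) -> no flip
Dir NE: edge -> no flip
Dir W: opp run (3,4) capped by B -> flip
Dir E: edge -> no flip
Dir SW: first cell 'B' (not opp) -> no flip
Dir S: first cell '.' (not opp) -> no flip
Dir SE: edge -> no flip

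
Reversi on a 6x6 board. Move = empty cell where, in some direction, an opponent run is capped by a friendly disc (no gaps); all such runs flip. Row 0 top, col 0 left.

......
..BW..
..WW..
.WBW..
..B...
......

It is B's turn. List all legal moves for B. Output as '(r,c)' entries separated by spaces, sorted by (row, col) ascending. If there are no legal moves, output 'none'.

(0,2): no bracket -> illegal
(0,3): no bracket -> illegal
(0,4): no bracket -> illegal
(1,1): no bracket -> illegal
(1,4): flips 2 -> legal
(2,0): flips 1 -> legal
(2,1): no bracket -> illegal
(2,4): flips 1 -> legal
(3,0): flips 1 -> legal
(3,4): flips 2 -> legal
(4,0): no bracket -> illegal
(4,1): no bracket -> illegal
(4,3): no bracket -> illegal
(4,4): no bracket -> illegal

Answer: (1,4) (2,0) (2,4) (3,0) (3,4)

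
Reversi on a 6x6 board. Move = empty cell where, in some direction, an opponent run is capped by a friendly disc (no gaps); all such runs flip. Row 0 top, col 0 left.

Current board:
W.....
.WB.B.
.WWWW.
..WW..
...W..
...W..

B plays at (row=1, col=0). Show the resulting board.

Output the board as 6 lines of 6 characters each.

Place B at (1,0); scan 8 dirs for brackets.
Dir NW: edge -> no flip
Dir N: opp run (0,0), next=edge -> no flip
Dir NE: first cell '.' (not opp) -> no flip
Dir W: edge -> no flip
Dir E: opp run (1,1) capped by B -> flip
Dir SW: edge -> no flip
Dir S: first cell '.' (not opp) -> no flip
Dir SE: opp run (2,1) (3,2) (4,3), next='.' -> no flip
All flips: (1,1)

Answer: W.....
BBB.B.
.WWWW.
..WW..
...W..
...W..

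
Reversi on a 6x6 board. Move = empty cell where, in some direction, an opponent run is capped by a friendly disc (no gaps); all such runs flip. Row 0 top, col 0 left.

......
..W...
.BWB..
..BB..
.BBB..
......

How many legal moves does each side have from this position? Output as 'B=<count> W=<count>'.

Answer: B=4 W=6

Derivation:
-- B to move --
(0,1): flips 1 -> legal
(0,2): flips 2 -> legal
(0,3): flips 1 -> legal
(1,1): flips 1 -> legal
(1,3): no bracket -> illegal
(3,1): no bracket -> illegal
B mobility = 4
-- W to move --
(1,0): no bracket -> illegal
(1,1): no bracket -> illegal
(1,3): no bracket -> illegal
(1,4): no bracket -> illegal
(2,0): flips 1 -> legal
(2,4): flips 1 -> legal
(3,0): flips 1 -> legal
(3,1): no bracket -> illegal
(3,4): flips 1 -> legal
(4,0): no bracket -> illegal
(4,4): flips 1 -> legal
(5,0): no bracket -> illegal
(5,1): no bracket -> illegal
(5,2): flips 2 -> legal
(5,3): no bracket -> illegal
(5,4): no bracket -> illegal
W mobility = 6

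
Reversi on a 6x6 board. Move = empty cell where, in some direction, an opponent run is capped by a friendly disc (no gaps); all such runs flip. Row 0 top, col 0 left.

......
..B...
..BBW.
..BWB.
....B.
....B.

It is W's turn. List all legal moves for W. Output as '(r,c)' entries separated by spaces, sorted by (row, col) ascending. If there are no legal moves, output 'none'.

Answer: (1,1) (1,3) (2,1) (3,1) (3,5) (5,5)

Derivation:
(0,1): no bracket -> illegal
(0,2): no bracket -> illegal
(0,3): no bracket -> illegal
(1,1): flips 1 -> legal
(1,3): flips 1 -> legal
(1,4): no bracket -> illegal
(2,1): flips 2 -> legal
(2,5): no bracket -> illegal
(3,1): flips 1 -> legal
(3,5): flips 1 -> legal
(4,1): no bracket -> illegal
(4,2): no bracket -> illegal
(4,3): no bracket -> illegal
(4,5): no bracket -> illegal
(5,3): no bracket -> illegal
(5,5): flips 1 -> legal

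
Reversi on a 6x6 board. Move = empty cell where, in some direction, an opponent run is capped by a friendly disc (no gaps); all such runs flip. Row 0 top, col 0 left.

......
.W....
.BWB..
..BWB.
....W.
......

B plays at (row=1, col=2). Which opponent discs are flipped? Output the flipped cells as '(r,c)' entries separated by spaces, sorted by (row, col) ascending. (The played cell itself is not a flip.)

Dir NW: first cell '.' (not opp) -> no flip
Dir N: first cell '.' (not opp) -> no flip
Dir NE: first cell '.' (not opp) -> no flip
Dir W: opp run (1,1), next='.' -> no flip
Dir E: first cell '.' (not opp) -> no flip
Dir SW: first cell 'B' (not opp) -> no flip
Dir S: opp run (2,2) capped by B -> flip
Dir SE: first cell 'B' (not opp) -> no flip

Answer: (2,2)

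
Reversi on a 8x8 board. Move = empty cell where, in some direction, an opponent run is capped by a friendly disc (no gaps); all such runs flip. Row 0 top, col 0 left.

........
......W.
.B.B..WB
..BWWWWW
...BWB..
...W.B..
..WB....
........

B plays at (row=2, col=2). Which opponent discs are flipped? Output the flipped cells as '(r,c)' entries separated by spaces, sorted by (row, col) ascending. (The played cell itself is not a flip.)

Answer: (3,3) (4,4)

Derivation:
Dir NW: first cell '.' (not opp) -> no flip
Dir N: first cell '.' (not opp) -> no flip
Dir NE: first cell '.' (not opp) -> no flip
Dir W: first cell 'B' (not opp) -> no flip
Dir E: first cell 'B' (not opp) -> no flip
Dir SW: first cell '.' (not opp) -> no flip
Dir S: first cell 'B' (not opp) -> no flip
Dir SE: opp run (3,3) (4,4) capped by B -> flip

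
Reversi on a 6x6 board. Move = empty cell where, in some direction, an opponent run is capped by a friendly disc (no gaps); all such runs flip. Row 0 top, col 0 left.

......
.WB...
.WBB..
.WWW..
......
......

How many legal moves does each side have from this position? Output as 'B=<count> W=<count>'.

-- B to move --
(0,0): flips 1 -> legal
(0,1): no bracket -> illegal
(0,2): no bracket -> illegal
(1,0): flips 1 -> legal
(2,0): flips 1 -> legal
(2,4): no bracket -> illegal
(3,0): flips 1 -> legal
(3,4): no bracket -> illegal
(4,0): flips 1 -> legal
(4,1): flips 1 -> legal
(4,2): flips 1 -> legal
(4,3): flips 1 -> legal
(4,4): flips 1 -> legal
B mobility = 9
-- W to move --
(0,1): no bracket -> illegal
(0,2): flips 2 -> legal
(0,3): flips 1 -> legal
(1,3): flips 3 -> legal
(1,4): flips 1 -> legal
(2,4): flips 2 -> legal
(3,4): no bracket -> illegal
W mobility = 5

Answer: B=9 W=5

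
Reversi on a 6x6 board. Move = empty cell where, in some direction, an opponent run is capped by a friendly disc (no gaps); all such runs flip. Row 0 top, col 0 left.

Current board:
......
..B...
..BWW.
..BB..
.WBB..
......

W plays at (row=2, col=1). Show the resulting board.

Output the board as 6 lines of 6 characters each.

Place W at (2,1); scan 8 dirs for brackets.
Dir NW: first cell '.' (not opp) -> no flip
Dir N: first cell '.' (not opp) -> no flip
Dir NE: opp run (1,2), next='.' -> no flip
Dir W: first cell '.' (not opp) -> no flip
Dir E: opp run (2,2) capped by W -> flip
Dir SW: first cell '.' (not opp) -> no flip
Dir S: first cell '.' (not opp) -> no flip
Dir SE: opp run (3,2) (4,3), next='.' -> no flip
All flips: (2,2)

Answer: ......
..B...
.WWWW.
..BB..
.WBB..
......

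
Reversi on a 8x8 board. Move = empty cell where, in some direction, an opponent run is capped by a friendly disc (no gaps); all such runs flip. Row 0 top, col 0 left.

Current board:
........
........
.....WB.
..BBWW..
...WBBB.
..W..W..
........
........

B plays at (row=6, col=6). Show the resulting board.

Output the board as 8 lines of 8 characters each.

Place B at (6,6); scan 8 dirs for brackets.
Dir NW: opp run (5,5) capped by B -> flip
Dir N: first cell '.' (not opp) -> no flip
Dir NE: first cell '.' (not opp) -> no flip
Dir W: first cell '.' (not opp) -> no flip
Dir E: first cell '.' (not opp) -> no flip
Dir SW: first cell '.' (not opp) -> no flip
Dir S: first cell '.' (not opp) -> no flip
Dir SE: first cell '.' (not opp) -> no flip
All flips: (5,5)

Answer: ........
........
.....WB.
..BBWW..
...WBBB.
..W..B..
......B.
........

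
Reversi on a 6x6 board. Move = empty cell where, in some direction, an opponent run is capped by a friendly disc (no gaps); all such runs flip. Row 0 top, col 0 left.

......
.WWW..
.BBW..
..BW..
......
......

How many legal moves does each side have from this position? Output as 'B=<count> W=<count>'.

-- B to move --
(0,0): flips 1 -> legal
(0,1): flips 1 -> legal
(0,2): flips 1 -> legal
(0,3): flips 1 -> legal
(0,4): flips 1 -> legal
(1,0): no bracket -> illegal
(1,4): flips 1 -> legal
(2,0): no bracket -> illegal
(2,4): flips 1 -> legal
(3,4): flips 1 -> legal
(4,2): no bracket -> illegal
(4,3): no bracket -> illegal
(4,4): flips 1 -> legal
B mobility = 9
-- W to move --
(1,0): no bracket -> illegal
(2,0): flips 2 -> legal
(3,0): flips 1 -> legal
(3,1): flips 3 -> legal
(4,1): flips 1 -> legal
(4,2): flips 2 -> legal
(4,3): no bracket -> illegal
W mobility = 5

Answer: B=9 W=5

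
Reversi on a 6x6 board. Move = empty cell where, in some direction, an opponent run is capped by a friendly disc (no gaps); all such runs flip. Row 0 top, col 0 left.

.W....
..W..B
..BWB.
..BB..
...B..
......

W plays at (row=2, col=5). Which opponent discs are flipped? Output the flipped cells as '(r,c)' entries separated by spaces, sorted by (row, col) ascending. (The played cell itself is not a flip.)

Dir NW: first cell '.' (not opp) -> no flip
Dir N: opp run (1,5), next='.' -> no flip
Dir NE: edge -> no flip
Dir W: opp run (2,4) capped by W -> flip
Dir E: edge -> no flip
Dir SW: first cell '.' (not opp) -> no flip
Dir S: first cell '.' (not opp) -> no flip
Dir SE: edge -> no flip

Answer: (2,4)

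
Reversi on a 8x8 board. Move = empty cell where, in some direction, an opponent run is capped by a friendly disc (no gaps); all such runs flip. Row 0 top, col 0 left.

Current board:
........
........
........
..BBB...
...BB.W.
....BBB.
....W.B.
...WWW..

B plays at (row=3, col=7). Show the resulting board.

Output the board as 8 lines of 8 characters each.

Place B at (3,7); scan 8 dirs for brackets.
Dir NW: first cell '.' (not opp) -> no flip
Dir N: first cell '.' (not opp) -> no flip
Dir NE: edge -> no flip
Dir W: first cell '.' (not opp) -> no flip
Dir E: edge -> no flip
Dir SW: opp run (4,6) capped by B -> flip
Dir S: first cell '.' (not opp) -> no flip
Dir SE: edge -> no flip
All flips: (4,6)

Answer: ........
........
........
..BBB..B
...BB.B.
....BBB.
....W.B.
...WWW..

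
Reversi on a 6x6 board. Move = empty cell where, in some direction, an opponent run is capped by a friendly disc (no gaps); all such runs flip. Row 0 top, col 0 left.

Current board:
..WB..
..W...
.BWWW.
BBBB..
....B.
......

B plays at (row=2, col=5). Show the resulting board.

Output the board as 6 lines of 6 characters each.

Answer: ..WB..
..W...
.BBBBB
BBBB..
....B.
......

Derivation:
Place B at (2,5); scan 8 dirs for brackets.
Dir NW: first cell '.' (not opp) -> no flip
Dir N: first cell '.' (not opp) -> no flip
Dir NE: edge -> no flip
Dir W: opp run (2,4) (2,3) (2,2) capped by B -> flip
Dir E: edge -> no flip
Dir SW: first cell '.' (not opp) -> no flip
Dir S: first cell '.' (not opp) -> no flip
Dir SE: edge -> no flip
All flips: (2,2) (2,3) (2,4)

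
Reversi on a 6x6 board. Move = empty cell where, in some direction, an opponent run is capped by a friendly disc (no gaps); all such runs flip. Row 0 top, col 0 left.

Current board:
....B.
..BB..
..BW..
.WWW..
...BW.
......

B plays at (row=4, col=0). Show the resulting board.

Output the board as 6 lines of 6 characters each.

Place B at (4,0); scan 8 dirs for brackets.
Dir NW: edge -> no flip
Dir N: first cell '.' (not opp) -> no flip
Dir NE: opp run (3,1) capped by B -> flip
Dir W: edge -> no flip
Dir E: first cell '.' (not opp) -> no flip
Dir SW: edge -> no flip
Dir S: first cell '.' (not opp) -> no flip
Dir SE: first cell '.' (not opp) -> no flip
All flips: (3,1)

Answer: ....B.
..BB..
..BW..
.BWW..
B..BW.
......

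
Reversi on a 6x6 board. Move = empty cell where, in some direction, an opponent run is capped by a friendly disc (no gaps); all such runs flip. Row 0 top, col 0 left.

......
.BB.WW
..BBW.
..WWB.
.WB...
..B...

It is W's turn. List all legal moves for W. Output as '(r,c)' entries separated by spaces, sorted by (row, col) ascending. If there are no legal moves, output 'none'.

(0,0): flips 2 -> legal
(0,1): no bracket -> illegal
(0,2): flips 2 -> legal
(0,3): no bracket -> illegal
(1,0): no bracket -> illegal
(1,3): flips 1 -> legal
(2,0): no bracket -> illegal
(2,1): flips 2 -> legal
(2,5): no bracket -> illegal
(3,1): no bracket -> illegal
(3,5): flips 1 -> legal
(4,3): flips 1 -> legal
(4,4): flips 1 -> legal
(4,5): no bracket -> illegal
(5,1): flips 1 -> legal
(5,3): no bracket -> illegal

Answer: (0,0) (0,2) (1,3) (2,1) (3,5) (4,3) (4,4) (5,1)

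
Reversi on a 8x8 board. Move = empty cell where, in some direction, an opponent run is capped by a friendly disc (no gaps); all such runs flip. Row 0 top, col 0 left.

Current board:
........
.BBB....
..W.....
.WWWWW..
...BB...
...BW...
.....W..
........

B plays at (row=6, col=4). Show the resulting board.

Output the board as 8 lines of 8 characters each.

Place B at (6,4); scan 8 dirs for brackets.
Dir NW: first cell 'B' (not opp) -> no flip
Dir N: opp run (5,4) capped by B -> flip
Dir NE: first cell '.' (not opp) -> no flip
Dir W: first cell '.' (not opp) -> no flip
Dir E: opp run (6,5), next='.' -> no flip
Dir SW: first cell '.' (not opp) -> no flip
Dir S: first cell '.' (not opp) -> no flip
Dir SE: first cell '.' (not opp) -> no flip
All flips: (5,4)

Answer: ........
.BBB....
..W.....
.WWWWW..
...BB...
...BB...
....BW..
........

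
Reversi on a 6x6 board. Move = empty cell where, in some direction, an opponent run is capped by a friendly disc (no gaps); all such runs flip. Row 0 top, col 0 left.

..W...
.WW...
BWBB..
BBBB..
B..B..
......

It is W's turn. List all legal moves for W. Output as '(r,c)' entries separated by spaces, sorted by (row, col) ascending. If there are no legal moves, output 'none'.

(1,0): no bracket -> illegal
(1,3): no bracket -> illegal
(1,4): no bracket -> illegal
(2,4): flips 2 -> legal
(3,4): flips 1 -> legal
(4,1): flips 1 -> legal
(4,2): flips 2 -> legal
(4,4): flips 2 -> legal
(5,0): no bracket -> illegal
(5,1): no bracket -> illegal
(5,2): no bracket -> illegal
(5,3): no bracket -> illegal
(5,4): flips 2 -> legal

Answer: (2,4) (3,4) (4,1) (4,2) (4,4) (5,4)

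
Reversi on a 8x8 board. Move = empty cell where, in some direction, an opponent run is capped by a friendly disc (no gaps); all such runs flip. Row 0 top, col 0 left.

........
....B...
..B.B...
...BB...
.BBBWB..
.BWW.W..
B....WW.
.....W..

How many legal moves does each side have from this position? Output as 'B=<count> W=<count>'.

-- B to move --
(3,5): no bracket -> illegal
(4,6): no bracket -> illegal
(5,4): flips 3 -> legal
(5,6): no bracket -> illegal
(5,7): no bracket -> illegal
(6,1): flips 1 -> legal
(6,2): flips 1 -> legal
(6,3): flips 2 -> legal
(6,4): flips 1 -> legal
(6,7): no bracket -> illegal
(7,4): no bracket -> illegal
(7,6): no bracket -> illegal
(7,7): flips 3 -> legal
B mobility = 6
-- W to move --
(0,3): no bracket -> illegal
(0,4): flips 3 -> legal
(0,5): no bracket -> illegal
(1,1): flips 2 -> legal
(1,2): no bracket -> illegal
(1,3): no bracket -> illegal
(1,5): no bracket -> illegal
(2,1): no bracket -> illegal
(2,3): flips 2 -> legal
(2,5): flips 2 -> legal
(3,0): flips 1 -> legal
(3,1): flips 1 -> legal
(3,2): flips 1 -> legal
(3,5): flips 1 -> legal
(3,6): no bracket -> illegal
(4,0): flips 3 -> legal
(4,6): flips 1 -> legal
(5,0): flips 1 -> legal
(5,4): no bracket -> illegal
(5,6): no bracket -> illegal
(6,1): no bracket -> illegal
(6,2): no bracket -> illegal
(7,0): no bracket -> illegal
(7,1): no bracket -> illegal
W mobility = 11

Answer: B=6 W=11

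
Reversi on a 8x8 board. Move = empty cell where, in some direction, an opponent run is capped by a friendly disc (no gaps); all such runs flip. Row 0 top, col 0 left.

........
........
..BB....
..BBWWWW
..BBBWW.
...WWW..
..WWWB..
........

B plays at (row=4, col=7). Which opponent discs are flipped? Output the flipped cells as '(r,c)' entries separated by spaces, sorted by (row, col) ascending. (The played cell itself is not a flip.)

Dir NW: opp run (3,6), next='.' -> no flip
Dir N: opp run (3,7), next='.' -> no flip
Dir NE: edge -> no flip
Dir W: opp run (4,6) (4,5) capped by B -> flip
Dir E: edge -> no flip
Dir SW: first cell '.' (not opp) -> no flip
Dir S: first cell '.' (not opp) -> no flip
Dir SE: edge -> no flip

Answer: (4,5) (4,6)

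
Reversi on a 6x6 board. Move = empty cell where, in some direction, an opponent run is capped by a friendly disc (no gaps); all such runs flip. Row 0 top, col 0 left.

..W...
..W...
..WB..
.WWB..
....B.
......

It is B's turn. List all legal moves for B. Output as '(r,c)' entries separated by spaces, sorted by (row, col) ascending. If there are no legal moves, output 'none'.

(0,1): flips 1 -> legal
(0,3): no bracket -> illegal
(1,1): flips 1 -> legal
(1,3): no bracket -> illegal
(2,0): no bracket -> illegal
(2,1): flips 1 -> legal
(3,0): flips 2 -> legal
(4,0): no bracket -> illegal
(4,1): flips 1 -> legal
(4,2): no bracket -> illegal
(4,3): no bracket -> illegal

Answer: (0,1) (1,1) (2,1) (3,0) (4,1)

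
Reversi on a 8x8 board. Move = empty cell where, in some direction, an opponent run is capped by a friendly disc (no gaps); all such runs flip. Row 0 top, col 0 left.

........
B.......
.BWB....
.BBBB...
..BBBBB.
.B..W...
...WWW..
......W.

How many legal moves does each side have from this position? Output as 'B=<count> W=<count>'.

-- B to move --
(1,1): flips 1 -> legal
(1,2): flips 1 -> legal
(1,3): flips 1 -> legal
(5,2): no bracket -> illegal
(5,3): no bracket -> illegal
(5,5): no bracket -> illegal
(5,6): no bracket -> illegal
(6,2): no bracket -> illegal
(6,6): no bracket -> illegal
(6,7): no bracket -> illegal
(7,2): flips 2 -> legal
(7,3): no bracket -> illegal
(7,4): flips 2 -> legal
(7,5): no bracket -> illegal
(7,7): no bracket -> illegal
B mobility = 5
-- W to move --
(0,0): no bracket -> illegal
(0,1): no bracket -> illegal
(1,1): no bracket -> illegal
(1,2): no bracket -> illegal
(1,3): no bracket -> illegal
(1,4): no bracket -> illegal
(2,0): flips 1 -> legal
(2,4): flips 3 -> legal
(2,5): no bracket -> illegal
(3,0): no bracket -> illegal
(3,5): no bracket -> illegal
(3,6): flips 1 -> legal
(3,7): no bracket -> illegal
(4,0): flips 1 -> legal
(4,1): no bracket -> illegal
(4,7): no bracket -> illegal
(5,0): no bracket -> illegal
(5,2): flips 2 -> legal
(5,3): no bracket -> illegal
(5,5): flips 2 -> legal
(5,6): no bracket -> illegal
(5,7): no bracket -> illegal
(6,0): no bracket -> illegal
(6,1): no bracket -> illegal
(6,2): no bracket -> illegal
W mobility = 6

Answer: B=5 W=6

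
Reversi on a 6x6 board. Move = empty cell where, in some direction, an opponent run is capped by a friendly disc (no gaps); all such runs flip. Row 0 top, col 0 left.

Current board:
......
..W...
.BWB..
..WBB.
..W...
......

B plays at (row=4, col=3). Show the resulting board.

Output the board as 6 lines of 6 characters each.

Answer: ......
..W...
.BWB..
..BBB.
..WB..
......

Derivation:
Place B at (4,3); scan 8 dirs for brackets.
Dir NW: opp run (3,2) capped by B -> flip
Dir N: first cell 'B' (not opp) -> no flip
Dir NE: first cell 'B' (not opp) -> no flip
Dir W: opp run (4,2), next='.' -> no flip
Dir E: first cell '.' (not opp) -> no flip
Dir SW: first cell '.' (not opp) -> no flip
Dir S: first cell '.' (not opp) -> no flip
Dir SE: first cell '.' (not opp) -> no flip
All flips: (3,2)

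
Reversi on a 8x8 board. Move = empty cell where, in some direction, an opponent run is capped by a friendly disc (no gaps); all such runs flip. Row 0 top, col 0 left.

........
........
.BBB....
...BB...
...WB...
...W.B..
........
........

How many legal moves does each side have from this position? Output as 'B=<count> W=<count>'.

Answer: B=4 W=4

Derivation:
-- B to move --
(3,2): no bracket -> illegal
(4,2): flips 1 -> legal
(5,2): flips 1 -> legal
(5,4): no bracket -> illegal
(6,2): flips 1 -> legal
(6,3): flips 2 -> legal
(6,4): no bracket -> illegal
B mobility = 4
-- W to move --
(1,0): no bracket -> illegal
(1,1): no bracket -> illegal
(1,2): no bracket -> illegal
(1,3): flips 2 -> legal
(1,4): no bracket -> illegal
(2,0): no bracket -> illegal
(2,4): no bracket -> illegal
(2,5): flips 1 -> legal
(3,0): no bracket -> illegal
(3,1): no bracket -> illegal
(3,2): no bracket -> illegal
(3,5): flips 1 -> legal
(4,2): no bracket -> illegal
(4,5): flips 1 -> legal
(4,6): no bracket -> illegal
(5,4): no bracket -> illegal
(5,6): no bracket -> illegal
(6,4): no bracket -> illegal
(6,5): no bracket -> illegal
(6,6): no bracket -> illegal
W mobility = 4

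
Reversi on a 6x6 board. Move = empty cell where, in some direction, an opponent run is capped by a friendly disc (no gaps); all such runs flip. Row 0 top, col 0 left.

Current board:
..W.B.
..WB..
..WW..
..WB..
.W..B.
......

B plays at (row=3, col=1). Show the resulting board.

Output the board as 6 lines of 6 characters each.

Place B at (3,1); scan 8 dirs for brackets.
Dir NW: first cell '.' (not opp) -> no flip
Dir N: first cell '.' (not opp) -> no flip
Dir NE: opp run (2,2) capped by B -> flip
Dir W: first cell '.' (not opp) -> no flip
Dir E: opp run (3,2) capped by B -> flip
Dir SW: first cell '.' (not opp) -> no flip
Dir S: opp run (4,1), next='.' -> no flip
Dir SE: first cell '.' (not opp) -> no flip
All flips: (2,2) (3,2)

Answer: ..W.B.
..WB..
..BW..
.BBB..
.W..B.
......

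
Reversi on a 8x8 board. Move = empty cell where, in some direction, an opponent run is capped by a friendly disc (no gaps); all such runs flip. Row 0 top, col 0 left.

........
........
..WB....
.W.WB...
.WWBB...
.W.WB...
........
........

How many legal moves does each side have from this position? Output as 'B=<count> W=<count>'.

Answer: B=7 W=5

Derivation:
-- B to move --
(1,1): flips 2 -> legal
(1,2): no bracket -> illegal
(1,3): no bracket -> illegal
(2,0): no bracket -> illegal
(2,1): flips 1 -> legal
(2,4): no bracket -> illegal
(3,0): no bracket -> illegal
(3,2): flips 1 -> legal
(4,0): flips 2 -> legal
(5,0): no bracket -> illegal
(5,2): flips 1 -> legal
(6,0): no bracket -> illegal
(6,1): no bracket -> illegal
(6,2): flips 1 -> legal
(6,3): flips 1 -> legal
(6,4): no bracket -> illegal
B mobility = 7
-- W to move --
(1,2): no bracket -> illegal
(1,3): flips 1 -> legal
(1,4): no bracket -> illegal
(2,4): flips 1 -> legal
(2,5): no bracket -> illegal
(3,2): no bracket -> illegal
(3,5): flips 2 -> legal
(4,5): flips 2 -> legal
(5,2): no bracket -> illegal
(5,5): flips 2 -> legal
(6,3): no bracket -> illegal
(6,4): no bracket -> illegal
(6,5): no bracket -> illegal
W mobility = 5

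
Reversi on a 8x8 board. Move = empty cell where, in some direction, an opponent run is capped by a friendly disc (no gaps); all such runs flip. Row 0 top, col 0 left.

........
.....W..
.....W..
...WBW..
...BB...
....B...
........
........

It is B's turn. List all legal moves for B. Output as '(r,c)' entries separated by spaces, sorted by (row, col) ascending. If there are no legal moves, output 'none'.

(0,4): no bracket -> illegal
(0,5): no bracket -> illegal
(0,6): no bracket -> illegal
(1,4): no bracket -> illegal
(1,6): flips 1 -> legal
(2,2): flips 1 -> legal
(2,3): flips 1 -> legal
(2,4): no bracket -> illegal
(2,6): flips 1 -> legal
(3,2): flips 1 -> legal
(3,6): flips 1 -> legal
(4,2): no bracket -> illegal
(4,5): no bracket -> illegal
(4,6): no bracket -> illegal

Answer: (1,6) (2,2) (2,3) (2,6) (3,2) (3,6)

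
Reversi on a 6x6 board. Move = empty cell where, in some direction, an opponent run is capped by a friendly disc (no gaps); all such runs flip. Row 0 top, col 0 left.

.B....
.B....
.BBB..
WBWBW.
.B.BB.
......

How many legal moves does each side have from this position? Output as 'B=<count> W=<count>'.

Answer: B=5 W=6

Derivation:
-- B to move --
(2,0): no bracket -> illegal
(2,4): flips 1 -> legal
(2,5): flips 1 -> legal
(3,5): flips 1 -> legal
(4,0): no bracket -> illegal
(4,2): flips 1 -> legal
(4,5): flips 1 -> legal
B mobility = 5
-- W to move --
(0,0): no bracket -> illegal
(0,2): no bracket -> illegal
(1,0): flips 1 -> legal
(1,2): flips 3 -> legal
(1,3): no bracket -> illegal
(1,4): flips 1 -> legal
(2,0): no bracket -> illegal
(2,4): no bracket -> illegal
(3,5): no bracket -> illegal
(4,0): no bracket -> illegal
(4,2): no bracket -> illegal
(4,5): no bracket -> illegal
(5,0): flips 1 -> legal
(5,1): no bracket -> illegal
(5,2): flips 2 -> legal
(5,3): no bracket -> illegal
(5,4): flips 2 -> legal
(5,5): no bracket -> illegal
W mobility = 6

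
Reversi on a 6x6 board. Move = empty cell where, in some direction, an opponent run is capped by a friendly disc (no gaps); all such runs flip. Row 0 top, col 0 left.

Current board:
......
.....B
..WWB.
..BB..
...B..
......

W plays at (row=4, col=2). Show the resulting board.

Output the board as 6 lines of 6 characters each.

Answer: ......
.....B
..WWB.
..WB..
..WB..
......

Derivation:
Place W at (4,2); scan 8 dirs for brackets.
Dir NW: first cell '.' (not opp) -> no flip
Dir N: opp run (3,2) capped by W -> flip
Dir NE: opp run (3,3) (2,4) (1,5), next=edge -> no flip
Dir W: first cell '.' (not opp) -> no flip
Dir E: opp run (4,3), next='.' -> no flip
Dir SW: first cell '.' (not opp) -> no flip
Dir S: first cell '.' (not opp) -> no flip
Dir SE: first cell '.' (not opp) -> no flip
All flips: (3,2)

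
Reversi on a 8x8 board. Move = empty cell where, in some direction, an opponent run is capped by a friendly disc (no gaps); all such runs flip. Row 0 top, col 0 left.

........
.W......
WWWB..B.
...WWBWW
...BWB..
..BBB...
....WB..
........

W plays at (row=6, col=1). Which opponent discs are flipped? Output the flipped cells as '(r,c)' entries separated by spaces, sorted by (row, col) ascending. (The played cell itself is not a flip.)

Answer: (4,3) (5,2)

Derivation:
Dir NW: first cell '.' (not opp) -> no flip
Dir N: first cell '.' (not opp) -> no flip
Dir NE: opp run (5,2) (4,3) capped by W -> flip
Dir W: first cell '.' (not opp) -> no flip
Dir E: first cell '.' (not opp) -> no flip
Dir SW: first cell '.' (not opp) -> no flip
Dir S: first cell '.' (not opp) -> no flip
Dir SE: first cell '.' (not opp) -> no flip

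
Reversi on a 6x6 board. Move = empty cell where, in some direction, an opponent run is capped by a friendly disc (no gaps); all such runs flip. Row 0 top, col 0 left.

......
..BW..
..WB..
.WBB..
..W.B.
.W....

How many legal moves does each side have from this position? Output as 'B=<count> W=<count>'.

-- B to move --
(0,2): no bracket -> illegal
(0,3): flips 1 -> legal
(0,4): no bracket -> illegal
(1,1): flips 1 -> legal
(1,4): flips 1 -> legal
(2,0): no bracket -> illegal
(2,1): flips 1 -> legal
(2,4): no bracket -> illegal
(3,0): flips 1 -> legal
(4,0): no bracket -> illegal
(4,1): no bracket -> illegal
(4,3): no bracket -> illegal
(5,0): no bracket -> illegal
(5,2): flips 1 -> legal
(5,3): no bracket -> illegal
B mobility = 6
-- W to move --
(0,1): no bracket -> illegal
(0,2): flips 1 -> legal
(0,3): no bracket -> illegal
(1,1): flips 1 -> legal
(1,4): no bracket -> illegal
(2,1): no bracket -> illegal
(2,4): flips 2 -> legal
(3,4): flips 2 -> legal
(3,5): no bracket -> illegal
(4,1): no bracket -> illegal
(4,3): flips 2 -> legal
(4,5): no bracket -> illegal
(5,3): no bracket -> illegal
(5,4): no bracket -> illegal
(5,5): flips 2 -> legal
W mobility = 6

Answer: B=6 W=6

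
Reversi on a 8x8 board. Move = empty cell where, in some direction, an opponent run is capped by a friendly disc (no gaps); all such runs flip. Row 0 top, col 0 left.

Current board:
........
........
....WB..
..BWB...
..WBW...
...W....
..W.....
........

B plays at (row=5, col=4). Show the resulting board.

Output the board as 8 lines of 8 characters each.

Answer: ........
........
....WB..
..BWB...
..WBB...
...WB...
..W.....
........

Derivation:
Place B at (5,4); scan 8 dirs for brackets.
Dir NW: first cell 'B' (not opp) -> no flip
Dir N: opp run (4,4) capped by B -> flip
Dir NE: first cell '.' (not opp) -> no flip
Dir W: opp run (5,3), next='.' -> no flip
Dir E: first cell '.' (not opp) -> no flip
Dir SW: first cell '.' (not opp) -> no flip
Dir S: first cell '.' (not opp) -> no flip
Dir SE: first cell '.' (not opp) -> no flip
All flips: (4,4)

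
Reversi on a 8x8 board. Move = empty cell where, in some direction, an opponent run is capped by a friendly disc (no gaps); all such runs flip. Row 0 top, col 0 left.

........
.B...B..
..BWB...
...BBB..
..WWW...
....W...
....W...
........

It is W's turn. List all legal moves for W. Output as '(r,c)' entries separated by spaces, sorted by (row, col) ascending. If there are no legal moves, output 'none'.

(0,0): flips 3 -> legal
(0,1): no bracket -> illegal
(0,2): no bracket -> illegal
(0,4): no bracket -> illegal
(0,5): no bracket -> illegal
(0,6): flips 3 -> legal
(1,0): no bracket -> illegal
(1,2): no bracket -> illegal
(1,3): no bracket -> illegal
(1,4): flips 2 -> legal
(1,6): no bracket -> illegal
(2,0): no bracket -> illegal
(2,1): flips 1 -> legal
(2,5): flips 2 -> legal
(2,6): flips 1 -> legal
(3,1): no bracket -> illegal
(3,2): no bracket -> illegal
(3,6): no bracket -> illegal
(4,5): flips 1 -> legal
(4,6): no bracket -> illegal

Answer: (0,0) (0,6) (1,4) (2,1) (2,5) (2,6) (4,5)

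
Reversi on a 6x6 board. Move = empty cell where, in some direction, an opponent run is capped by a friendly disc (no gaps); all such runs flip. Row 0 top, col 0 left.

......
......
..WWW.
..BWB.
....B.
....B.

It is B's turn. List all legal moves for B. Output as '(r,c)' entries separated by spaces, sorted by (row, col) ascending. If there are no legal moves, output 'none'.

(1,1): flips 2 -> legal
(1,2): flips 2 -> legal
(1,3): no bracket -> illegal
(1,4): flips 2 -> legal
(1,5): no bracket -> illegal
(2,1): no bracket -> illegal
(2,5): no bracket -> illegal
(3,1): no bracket -> illegal
(3,5): no bracket -> illegal
(4,2): no bracket -> illegal
(4,3): no bracket -> illegal

Answer: (1,1) (1,2) (1,4)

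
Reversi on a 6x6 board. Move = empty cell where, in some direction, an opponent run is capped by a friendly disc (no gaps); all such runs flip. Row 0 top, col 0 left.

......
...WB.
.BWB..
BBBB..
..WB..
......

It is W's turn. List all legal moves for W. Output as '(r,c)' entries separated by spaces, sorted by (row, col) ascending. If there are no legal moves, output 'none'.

(0,3): no bracket -> illegal
(0,4): no bracket -> illegal
(0,5): no bracket -> illegal
(1,0): no bracket -> illegal
(1,1): no bracket -> illegal
(1,2): no bracket -> illegal
(1,5): flips 1 -> legal
(2,0): flips 2 -> legal
(2,4): flips 2 -> legal
(2,5): no bracket -> illegal
(3,4): no bracket -> illegal
(4,0): flips 1 -> legal
(4,1): no bracket -> illegal
(4,4): flips 2 -> legal
(5,2): no bracket -> illegal
(5,3): flips 3 -> legal
(5,4): no bracket -> illegal

Answer: (1,5) (2,0) (2,4) (4,0) (4,4) (5,3)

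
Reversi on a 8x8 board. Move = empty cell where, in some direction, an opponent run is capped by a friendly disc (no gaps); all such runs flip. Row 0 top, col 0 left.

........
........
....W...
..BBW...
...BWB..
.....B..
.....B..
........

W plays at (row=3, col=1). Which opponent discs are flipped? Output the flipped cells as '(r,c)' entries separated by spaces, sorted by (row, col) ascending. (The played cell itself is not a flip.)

Dir NW: first cell '.' (not opp) -> no flip
Dir N: first cell '.' (not opp) -> no flip
Dir NE: first cell '.' (not opp) -> no flip
Dir W: first cell '.' (not opp) -> no flip
Dir E: opp run (3,2) (3,3) capped by W -> flip
Dir SW: first cell '.' (not opp) -> no flip
Dir S: first cell '.' (not opp) -> no flip
Dir SE: first cell '.' (not opp) -> no flip

Answer: (3,2) (3,3)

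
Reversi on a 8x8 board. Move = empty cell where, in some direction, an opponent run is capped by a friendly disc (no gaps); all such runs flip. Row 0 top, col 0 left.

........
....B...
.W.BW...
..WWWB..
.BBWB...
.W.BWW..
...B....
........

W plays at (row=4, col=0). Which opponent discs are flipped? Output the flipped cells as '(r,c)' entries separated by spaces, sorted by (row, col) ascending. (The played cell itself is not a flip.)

Answer: (4,1) (4,2)

Derivation:
Dir NW: edge -> no flip
Dir N: first cell '.' (not opp) -> no flip
Dir NE: first cell '.' (not opp) -> no flip
Dir W: edge -> no flip
Dir E: opp run (4,1) (4,2) capped by W -> flip
Dir SW: edge -> no flip
Dir S: first cell '.' (not opp) -> no flip
Dir SE: first cell 'W' (not opp) -> no flip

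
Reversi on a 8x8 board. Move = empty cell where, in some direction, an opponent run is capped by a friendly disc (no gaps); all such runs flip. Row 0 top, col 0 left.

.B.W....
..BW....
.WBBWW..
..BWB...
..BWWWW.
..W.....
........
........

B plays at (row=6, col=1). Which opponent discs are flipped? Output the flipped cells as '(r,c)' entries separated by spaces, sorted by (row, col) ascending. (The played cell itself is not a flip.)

Dir NW: first cell '.' (not opp) -> no flip
Dir N: first cell '.' (not opp) -> no flip
Dir NE: opp run (5,2) (4,3) capped by B -> flip
Dir W: first cell '.' (not opp) -> no flip
Dir E: first cell '.' (not opp) -> no flip
Dir SW: first cell '.' (not opp) -> no flip
Dir S: first cell '.' (not opp) -> no flip
Dir SE: first cell '.' (not opp) -> no flip

Answer: (4,3) (5,2)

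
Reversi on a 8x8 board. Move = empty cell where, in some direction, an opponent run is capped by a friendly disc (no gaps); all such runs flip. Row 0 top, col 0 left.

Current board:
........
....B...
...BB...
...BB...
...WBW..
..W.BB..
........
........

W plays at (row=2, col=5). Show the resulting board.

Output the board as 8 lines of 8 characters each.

Answer: ........
....B...
...BBW..
...BW...
...WBW..
..W.BB..
........
........

Derivation:
Place W at (2,5); scan 8 dirs for brackets.
Dir NW: opp run (1,4), next='.' -> no flip
Dir N: first cell '.' (not opp) -> no flip
Dir NE: first cell '.' (not opp) -> no flip
Dir W: opp run (2,4) (2,3), next='.' -> no flip
Dir E: first cell '.' (not opp) -> no flip
Dir SW: opp run (3,4) capped by W -> flip
Dir S: first cell '.' (not opp) -> no flip
Dir SE: first cell '.' (not opp) -> no flip
All flips: (3,4)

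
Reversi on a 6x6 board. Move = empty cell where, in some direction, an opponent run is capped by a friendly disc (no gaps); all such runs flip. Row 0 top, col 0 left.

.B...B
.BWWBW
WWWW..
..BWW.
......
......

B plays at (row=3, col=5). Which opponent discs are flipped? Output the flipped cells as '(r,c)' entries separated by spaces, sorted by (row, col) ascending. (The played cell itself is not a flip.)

Answer: (3,3) (3,4)

Derivation:
Dir NW: first cell '.' (not opp) -> no flip
Dir N: first cell '.' (not opp) -> no flip
Dir NE: edge -> no flip
Dir W: opp run (3,4) (3,3) capped by B -> flip
Dir E: edge -> no flip
Dir SW: first cell '.' (not opp) -> no flip
Dir S: first cell '.' (not opp) -> no flip
Dir SE: edge -> no flip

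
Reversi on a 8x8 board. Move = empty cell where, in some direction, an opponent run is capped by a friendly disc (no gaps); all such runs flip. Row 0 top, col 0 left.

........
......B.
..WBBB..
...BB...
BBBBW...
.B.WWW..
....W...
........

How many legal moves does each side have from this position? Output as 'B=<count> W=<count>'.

-- B to move --
(1,1): flips 1 -> legal
(1,2): no bracket -> illegal
(1,3): no bracket -> illegal
(2,1): flips 1 -> legal
(3,1): no bracket -> illegal
(3,2): no bracket -> illegal
(3,5): no bracket -> illegal
(4,5): flips 1 -> legal
(4,6): no bracket -> illegal
(5,2): no bracket -> illegal
(5,6): no bracket -> illegal
(6,2): no bracket -> illegal
(6,3): flips 1 -> legal
(6,5): flips 1 -> legal
(6,6): flips 2 -> legal
(7,3): no bracket -> illegal
(7,4): flips 3 -> legal
(7,5): flips 2 -> legal
B mobility = 8
-- W to move --
(0,5): no bracket -> illegal
(0,6): no bracket -> illegal
(0,7): no bracket -> illegal
(1,2): no bracket -> illegal
(1,3): flips 3 -> legal
(1,4): flips 2 -> legal
(1,5): no bracket -> illegal
(1,7): no bracket -> illegal
(2,6): flips 3 -> legal
(2,7): no bracket -> illegal
(3,0): no bracket -> illegal
(3,1): flips 1 -> legal
(3,2): flips 1 -> legal
(3,5): no bracket -> illegal
(3,6): no bracket -> illegal
(4,5): no bracket -> illegal
(5,0): no bracket -> illegal
(5,2): no bracket -> illegal
(6,0): no bracket -> illegal
(6,1): no bracket -> illegal
(6,2): no bracket -> illegal
W mobility = 5

Answer: B=8 W=5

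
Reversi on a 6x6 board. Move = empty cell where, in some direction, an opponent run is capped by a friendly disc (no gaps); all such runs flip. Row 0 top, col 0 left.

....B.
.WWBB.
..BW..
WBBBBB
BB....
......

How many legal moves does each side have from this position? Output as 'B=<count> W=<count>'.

Answer: B=6 W=10

Derivation:
-- B to move --
(0,0): flips 1 -> legal
(0,1): flips 2 -> legal
(0,2): flips 1 -> legal
(0,3): no bracket -> illegal
(1,0): flips 2 -> legal
(2,0): flips 1 -> legal
(2,1): no bracket -> illegal
(2,4): flips 1 -> legal
B mobility = 6
-- W to move --
(0,2): no bracket -> illegal
(0,3): flips 1 -> legal
(0,5): flips 1 -> legal
(1,5): flips 2 -> legal
(2,0): no bracket -> illegal
(2,1): flips 1 -> legal
(2,4): no bracket -> illegal
(2,5): no bracket -> illegal
(4,2): flips 2 -> legal
(4,3): flips 1 -> legal
(4,4): flips 2 -> legal
(4,5): flips 1 -> legal
(5,0): flips 3 -> legal
(5,1): no bracket -> illegal
(5,2): flips 1 -> legal
W mobility = 10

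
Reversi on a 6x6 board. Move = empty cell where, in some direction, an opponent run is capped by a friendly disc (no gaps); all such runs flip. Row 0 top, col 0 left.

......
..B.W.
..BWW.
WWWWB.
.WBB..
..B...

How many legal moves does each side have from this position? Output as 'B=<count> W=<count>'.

Answer: B=8 W=11

Derivation:
-- B to move --
(0,3): no bracket -> illegal
(0,4): flips 2 -> legal
(0,5): no bracket -> illegal
(1,3): flips 2 -> legal
(1,5): flips 2 -> legal
(2,0): flips 1 -> legal
(2,1): flips 1 -> legal
(2,5): flips 2 -> legal
(3,5): no bracket -> illegal
(4,0): flips 2 -> legal
(4,4): flips 1 -> legal
(5,0): no bracket -> illegal
(5,1): no bracket -> illegal
B mobility = 8
-- W to move --
(0,1): flips 1 -> legal
(0,2): flips 2 -> legal
(0,3): no bracket -> illegal
(1,1): flips 1 -> legal
(1,3): flips 1 -> legal
(2,1): flips 1 -> legal
(2,5): no bracket -> illegal
(3,5): flips 1 -> legal
(4,4): flips 3 -> legal
(4,5): flips 1 -> legal
(5,1): flips 1 -> legal
(5,3): flips 2 -> legal
(5,4): flips 1 -> legal
W mobility = 11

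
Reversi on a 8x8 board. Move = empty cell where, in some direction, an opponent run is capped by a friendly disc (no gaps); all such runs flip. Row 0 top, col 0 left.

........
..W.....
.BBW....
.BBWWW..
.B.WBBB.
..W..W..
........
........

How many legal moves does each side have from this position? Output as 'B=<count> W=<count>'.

Answer: B=14 W=12

Derivation:
-- B to move --
(0,1): flips 3 -> legal
(0,2): flips 1 -> legal
(0,3): flips 1 -> legal
(1,1): no bracket -> illegal
(1,3): no bracket -> illegal
(1,4): flips 1 -> legal
(2,4): flips 3 -> legal
(2,5): flips 1 -> legal
(2,6): flips 1 -> legal
(3,6): flips 3 -> legal
(4,2): flips 1 -> legal
(5,1): no bracket -> illegal
(5,3): no bracket -> illegal
(5,4): flips 1 -> legal
(5,6): no bracket -> illegal
(6,1): no bracket -> illegal
(6,2): no bracket -> illegal
(6,3): flips 1 -> legal
(6,4): flips 1 -> legal
(6,5): flips 1 -> legal
(6,6): flips 1 -> legal
B mobility = 14
-- W to move --
(1,0): flips 2 -> legal
(1,1): flips 1 -> legal
(1,3): no bracket -> illegal
(2,0): flips 2 -> legal
(3,0): flips 4 -> legal
(3,6): no bracket -> illegal
(3,7): flips 1 -> legal
(4,0): no bracket -> illegal
(4,2): flips 2 -> legal
(4,7): flips 3 -> legal
(5,0): flips 2 -> legal
(5,1): no bracket -> illegal
(5,3): flips 1 -> legal
(5,4): flips 1 -> legal
(5,6): flips 1 -> legal
(5,7): flips 1 -> legal
W mobility = 12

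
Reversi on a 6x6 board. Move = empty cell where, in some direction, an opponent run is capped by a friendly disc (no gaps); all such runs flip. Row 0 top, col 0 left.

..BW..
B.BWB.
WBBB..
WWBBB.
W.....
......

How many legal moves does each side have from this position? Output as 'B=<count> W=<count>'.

-- B to move --
(0,4): flips 2 -> legal
(1,1): no bracket -> illegal
(2,4): flips 1 -> legal
(4,1): flips 1 -> legal
(4,2): no bracket -> illegal
(5,0): flips 3 -> legal
(5,1): no bracket -> illegal
B mobility = 4
-- W to move --
(0,0): flips 1 -> legal
(0,1): flips 1 -> legal
(0,4): no bracket -> illegal
(0,5): no bracket -> illegal
(1,1): flips 2 -> legal
(1,5): flips 1 -> legal
(2,4): flips 3 -> legal
(2,5): flips 1 -> legal
(3,5): flips 3 -> legal
(4,1): no bracket -> illegal
(4,2): no bracket -> illegal
(4,3): flips 2 -> legal
(4,4): no bracket -> illegal
(4,5): no bracket -> illegal
W mobility = 8

Answer: B=4 W=8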